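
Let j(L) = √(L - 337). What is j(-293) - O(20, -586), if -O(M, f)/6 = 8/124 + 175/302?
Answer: 18087/4681 + 3*I*√70 ≈ 3.8639 + 25.1*I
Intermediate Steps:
O(M, f) = -18087/4681 (O(M, f) = -6*(8/124 + 175/302) = -6*(8*(1/124) + 175*(1/302)) = -6*(2/31 + 175/302) = -6*6029/9362 = -18087/4681)
j(L) = √(-337 + L)
j(-293) - O(20, -586) = √(-337 - 293) - 1*(-18087/4681) = √(-630) + 18087/4681 = 3*I*√70 + 18087/4681 = 18087/4681 + 3*I*√70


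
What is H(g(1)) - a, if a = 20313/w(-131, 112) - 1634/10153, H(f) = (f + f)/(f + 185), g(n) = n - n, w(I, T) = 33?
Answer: -6247999/10153 ≈ -615.38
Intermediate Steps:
g(n) = 0
H(f) = 2*f/(185 + f) (H(f) = (2*f)/(185 + f) = 2*f/(185 + f))
a = 6247999/10153 (a = 20313/33 - 1634/10153 = 20313*(1/33) - 1634*1/10153 = 6771/11 - 1634/10153 = 6247999/10153 ≈ 615.38)
H(g(1)) - a = 2*0/(185 + 0) - 1*6247999/10153 = 2*0/185 - 6247999/10153 = 2*0*(1/185) - 6247999/10153 = 0 - 6247999/10153 = -6247999/10153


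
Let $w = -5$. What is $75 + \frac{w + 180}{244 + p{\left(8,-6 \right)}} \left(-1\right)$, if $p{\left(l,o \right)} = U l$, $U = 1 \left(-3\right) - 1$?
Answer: $\frac{15725}{212} \approx 74.175$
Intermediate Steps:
$U = -4$ ($U = -3 - 1 = -4$)
$p{\left(l,o \right)} = - 4 l$
$75 + \frac{w + 180}{244 + p{\left(8,-6 \right)}} \left(-1\right) = 75 + \frac{-5 + 180}{244 - 32} \left(-1\right) = 75 + \frac{175}{244 - 32} \left(-1\right) = 75 + \frac{175}{212} \left(-1\right) = 75 - \frac{175}{212} = \frac{15725}{212}$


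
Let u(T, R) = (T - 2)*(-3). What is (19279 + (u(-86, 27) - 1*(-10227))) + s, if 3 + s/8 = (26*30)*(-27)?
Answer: -138734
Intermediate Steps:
u(T, R) = 6 - 3*T (u(T, R) = (-2 + T)*(-3) = 6 - 3*T)
s = -168504 (s = -24 + 8*((26*30)*(-27)) = -24 + 8*(780*(-27)) = -24 + 8*(-21060) = -24 - 168480 = -168504)
(19279 + (u(-86, 27) - 1*(-10227))) + s = (19279 + ((6 - 3*(-86)) - 1*(-10227))) - 168504 = (19279 + ((6 + 258) + 10227)) - 168504 = (19279 + (264 + 10227)) - 168504 = (19279 + 10491) - 168504 = 29770 - 168504 = -138734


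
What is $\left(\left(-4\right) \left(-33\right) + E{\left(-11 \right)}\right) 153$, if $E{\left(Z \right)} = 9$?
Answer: $21573$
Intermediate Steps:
$\left(\left(-4\right) \left(-33\right) + E{\left(-11 \right)}\right) 153 = \left(\left(-4\right) \left(-33\right) + 9\right) 153 = \left(132 + 9\right) 153 = 141 \cdot 153 = 21573$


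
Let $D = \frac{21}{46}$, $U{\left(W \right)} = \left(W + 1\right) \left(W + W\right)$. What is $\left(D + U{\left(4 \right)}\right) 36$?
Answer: $\frac{33498}{23} \approx 1456.4$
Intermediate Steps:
$U{\left(W \right)} = 2 W \left(1 + W\right)$ ($U{\left(W \right)} = \left(1 + W\right) 2 W = 2 W \left(1 + W\right)$)
$D = \frac{21}{46}$ ($D = 21 \cdot \frac{1}{46} = \frac{21}{46} \approx 0.45652$)
$\left(D + U{\left(4 \right)}\right) 36 = \left(\frac{21}{46} + 2 \cdot 4 \left(1 + 4\right)\right) 36 = \left(\frac{21}{46} + 2 \cdot 4 \cdot 5\right) 36 = \left(\frac{21}{46} + 40\right) 36 = \frac{1861}{46} \cdot 36 = \frac{33498}{23}$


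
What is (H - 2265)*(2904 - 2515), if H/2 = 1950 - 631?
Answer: 145097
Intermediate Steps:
H = 2638 (H = 2*(1950 - 631) = 2*1319 = 2638)
(H - 2265)*(2904 - 2515) = (2638 - 2265)*(2904 - 2515) = 373*389 = 145097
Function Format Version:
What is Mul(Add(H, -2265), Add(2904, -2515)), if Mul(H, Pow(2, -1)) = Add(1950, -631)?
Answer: 145097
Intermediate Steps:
H = 2638 (H = Mul(2, Add(1950, -631)) = Mul(2, 1319) = 2638)
Mul(Add(H, -2265), Add(2904, -2515)) = Mul(Add(2638, -2265), Add(2904, -2515)) = Mul(373, 389) = 145097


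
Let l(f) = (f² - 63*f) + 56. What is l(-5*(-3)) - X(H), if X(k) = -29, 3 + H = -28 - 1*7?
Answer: -635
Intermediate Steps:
H = -38 (H = -3 + (-28 - 1*7) = -3 + (-28 - 7) = -3 - 35 = -38)
l(f) = 56 + f² - 63*f
l(-5*(-3)) - X(H) = (56 + (-5*(-3))² - (-63)*5*(-3)) - 1*(-29) = (56 + (-1*(-15))² - (-63)*(-15)) + 29 = (56 + 15² - 63*15) + 29 = (56 + 225 - 945) + 29 = -664 + 29 = -635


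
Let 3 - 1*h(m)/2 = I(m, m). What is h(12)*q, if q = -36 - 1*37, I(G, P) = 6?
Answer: 438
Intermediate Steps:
h(m) = -6 (h(m) = 6 - 2*6 = 6 - 12 = -6)
q = -73 (q = -36 - 37 = -73)
h(12)*q = -6*(-73) = 438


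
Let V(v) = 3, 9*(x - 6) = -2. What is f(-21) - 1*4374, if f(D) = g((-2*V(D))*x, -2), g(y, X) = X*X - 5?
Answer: -4375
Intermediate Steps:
x = 52/9 (x = 6 + (⅑)*(-2) = 6 - 2/9 = 52/9 ≈ 5.7778)
g(y, X) = -5 + X² (g(y, X) = X² - 5 = -5 + X²)
f(D) = -1 (f(D) = -5 + (-2)² = -5 + 4 = -1)
f(-21) - 1*4374 = -1 - 1*4374 = -1 - 4374 = -4375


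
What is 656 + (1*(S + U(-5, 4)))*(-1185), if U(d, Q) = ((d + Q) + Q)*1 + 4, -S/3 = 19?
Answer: 59906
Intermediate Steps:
S = -57 (S = -3*19 = -57)
U(d, Q) = 4 + d + 2*Q (U(d, Q) = ((Q + d) + Q)*1 + 4 = (d + 2*Q)*1 + 4 = (d + 2*Q) + 4 = 4 + d + 2*Q)
656 + (1*(S + U(-5, 4)))*(-1185) = 656 + (1*(-57 + (4 - 5 + 2*4)))*(-1185) = 656 + (1*(-57 + (4 - 5 + 8)))*(-1185) = 656 + (1*(-57 + 7))*(-1185) = 656 + (1*(-50))*(-1185) = 656 - 50*(-1185) = 656 + 59250 = 59906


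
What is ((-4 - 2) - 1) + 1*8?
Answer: 1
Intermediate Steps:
((-4 - 2) - 1) + 1*8 = (-6 - 1) + 8 = -7 + 8 = 1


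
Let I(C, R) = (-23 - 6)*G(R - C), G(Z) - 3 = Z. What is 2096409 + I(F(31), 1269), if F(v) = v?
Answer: 2060420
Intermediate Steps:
G(Z) = 3 + Z
I(C, R) = -87 - 29*R + 29*C (I(C, R) = (-23 - 6)*(3 + (R - C)) = -29*(3 + R - C) = -87 - 29*R + 29*C)
2096409 + I(F(31), 1269) = 2096409 + (-87 - 29*1269 + 29*31) = 2096409 + (-87 - 36801 + 899) = 2096409 - 35989 = 2060420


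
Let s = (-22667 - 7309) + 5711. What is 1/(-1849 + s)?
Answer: -1/26114 ≈ -3.8294e-5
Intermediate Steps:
s = -24265 (s = -29976 + 5711 = -24265)
1/(-1849 + s) = 1/(-1849 - 24265) = 1/(-26114) = -1/26114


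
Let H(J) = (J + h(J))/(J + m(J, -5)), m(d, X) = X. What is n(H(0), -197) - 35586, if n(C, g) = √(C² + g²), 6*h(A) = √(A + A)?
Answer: -35389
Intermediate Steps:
h(A) = √2*√A/6 (h(A) = √(A + A)/6 = √(2*A)/6 = (√2*√A)/6 = √2*√A/6)
H(J) = (J + √2*√J/6)/(-5 + J) (H(J) = (J + √2*√J/6)/(J - 5) = (J + √2*√J/6)/(-5 + J))
n(H(0), -197) - 35586 = √(((0 + √2*√0/6)/(-5 + 0))² + (-197)²) - 35586 = √(((0 + (⅙)*√2*0)/(-5))² + 38809) - 35586 = √((-(0 + 0)/5)² + 38809) - 35586 = √((-⅕*0)² + 38809) - 35586 = √(0² + 38809) - 35586 = √(0 + 38809) - 35586 = √38809 - 35586 = 197 - 35586 = -35389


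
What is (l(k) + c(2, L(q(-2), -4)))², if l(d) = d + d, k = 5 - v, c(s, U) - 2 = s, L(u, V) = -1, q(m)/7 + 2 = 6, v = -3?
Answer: 400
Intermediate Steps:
q(m) = 28 (q(m) = -14 + 7*6 = -14 + 42 = 28)
c(s, U) = 2 + s
k = 8 (k = 5 - 1*(-3) = 5 + 3 = 8)
l(d) = 2*d
(l(k) + c(2, L(q(-2), -4)))² = (2*8 + (2 + 2))² = (16 + 4)² = 20² = 400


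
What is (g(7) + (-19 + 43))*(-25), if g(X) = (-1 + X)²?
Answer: -1500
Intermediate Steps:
(g(7) + (-19 + 43))*(-25) = ((-1 + 7)² + (-19 + 43))*(-25) = (6² + 24)*(-25) = (36 + 24)*(-25) = 60*(-25) = -1500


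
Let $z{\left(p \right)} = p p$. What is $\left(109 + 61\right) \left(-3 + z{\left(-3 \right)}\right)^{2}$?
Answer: $6120$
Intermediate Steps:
$z{\left(p \right)} = p^{2}$
$\left(109 + 61\right) \left(-3 + z{\left(-3 \right)}\right)^{2} = \left(109 + 61\right) \left(-3 + \left(-3\right)^{2}\right)^{2} = 170 \left(-3 + 9\right)^{2} = 170 \cdot 6^{2} = 170 \cdot 36 = 6120$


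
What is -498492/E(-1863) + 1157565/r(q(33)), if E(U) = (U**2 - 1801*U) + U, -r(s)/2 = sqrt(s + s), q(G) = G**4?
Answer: -55388/758241 - 385855*sqrt(2)/1452 ≈ -375.89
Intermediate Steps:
r(s) = -2*sqrt(2)*sqrt(s) (r(s) = -2*sqrt(s + s) = -2*sqrt(2)*sqrt(s))
E(U) = U**2 - 1800*U
-498492/E(-1863) + 1157565/r(q(33)) = -498492*(-1/(1863*(-1800 - 1863))) + 1157565/((-2*sqrt(2)*sqrt(33**4))) = -498492/((-1863*(-3663))) + 1157565/((-2*sqrt(2)*sqrt(1185921))) = -498492/6824169 + 1157565/((-2*sqrt(2)*1089)) = -498492*1/6824169 + 1157565/((-2178*sqrt(2))) = -55388/758241 + 1157565*(-sqrt(2)/4356) = -55388/758241 - 385855*sqrt(2)/1452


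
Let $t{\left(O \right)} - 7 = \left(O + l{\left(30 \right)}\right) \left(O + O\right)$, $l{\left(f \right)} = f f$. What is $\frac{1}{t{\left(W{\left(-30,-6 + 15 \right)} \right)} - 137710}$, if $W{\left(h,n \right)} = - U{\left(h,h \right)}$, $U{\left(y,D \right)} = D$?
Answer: $- \frac{1}{81903} \approx -1.221 \cdot 10^{-5}$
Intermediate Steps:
$l{\left(f \right)} = f^{2}$
$W{\left(h,n \right)} = - h$
$t{\left(O \right)} = 7 + 2 O \left(900 + O\right)$ ($t{\left(O \right)} = 7 + \left(O + 30^{2}\right) \left(O + O\right) = 7 + \left(O + 900\right) 2 O = 7 + \left(900 + O\right) 2 O = 7 + 2 O \left(900 + O\right)$)
$\frac{1}{t{\left(W{\left(-30,-6 + 15 \right)} \right)} - 137710} = \frac{1}{\left(7 + 2 \left(\left(-1\right) \left(-30\right)\right)^{2} + 1800 \left(\left(-1\right) \left(-30\right)\right)\right) - 137710} = \frac{1}{\left(7 + 2 \cdot 30^{2} + 1800 \cdot 30\right) - 137710} = \frac{1}{\left(7 + 2 \cdot 900 + 54000\right) - 137710} = \frac{1}{\left(7 + 1800 + 54000\right) - 137710} = \frac{1}{55807 - 137710} = \frac{1}{-81903} = - \frac{1}{81903}$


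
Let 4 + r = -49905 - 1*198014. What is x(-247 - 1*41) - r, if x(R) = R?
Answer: 247635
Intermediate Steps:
r = -247923 (r = -4 + (-49905 - 1*198014) = -4 + (-49905 - 198014) = -4 - 247919 = -247923)
x(-247 - 1*41) - r = (-247 - 1*41) - 1*(-247923) = (-247 - 41) + 247923 = -288 + 247923 = 247635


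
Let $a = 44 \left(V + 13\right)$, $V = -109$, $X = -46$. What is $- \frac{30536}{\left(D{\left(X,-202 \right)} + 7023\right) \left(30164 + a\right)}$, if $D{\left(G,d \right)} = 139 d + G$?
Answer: $\frac{7634}{136839985} \approx 5.5788 \cdot 10^{-5}$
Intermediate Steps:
$D{\left(G,d \right)} = G + 139 d$
$a = -4224$ ($a = 44 \left(-109 + 13\right) = 44 \left(-96\right) = -4224$)
$- \frac{30536}{\left(D{\left(X,-202 \right)} + 7023\right) \left(30164 + a\right)} = - \frac{30536}{\left(\left(-46 + 139 \left(-202\right)\right) + 7023\right) \left(30164 - 4224\right)} = - \frac{30536}{\left(\left(-46 - 28078\right) + 7023\right) 25940} = - \frac{30536}{\left(-28124 + 7023\right) 25940} = - \frac{30536}{\left(-21101\right) 25940} = - \frac{30536}{-547359940} = \left(-30536\right) \left(- \frac{1}{547359940}\right) = \frac{7634}{136839985}$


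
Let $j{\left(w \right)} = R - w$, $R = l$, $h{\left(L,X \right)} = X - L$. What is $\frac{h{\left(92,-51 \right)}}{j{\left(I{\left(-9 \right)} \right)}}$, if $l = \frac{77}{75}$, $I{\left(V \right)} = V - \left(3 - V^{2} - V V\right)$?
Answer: $\frac{10725}{11173} \approx 0.9599$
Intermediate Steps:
$I{\left(V \right)} = -3 + V + 2 V^{2}$ ($I{\left(V \right)} = V + \left(\left(V^{2} + V^{2}\right) - 3\right) = V + \left(2 V^{2} - 3\right) = V + \left(-3 + 2 V^{2}\right) = -3 + V + 2 V^{2}$)
$l = \frac{77}{75}$ ($l = 77 \cdot \frac{1}{75} = \frac{77}{75} \approx 1.0267$)
$R = \frac{77}{75} \approx 1.0267$
$j{\left(w \right)} = \frac{77}{75} - w$
$\frac{h{\left(92,-51 \right)}}{j{\left(I{\left(-9 \right)} \right)}} = \frac{-51 - 92}{\frac{77}{75} - \left(-3 - 9 + 2 \left(-9\right)^{2}\right)} = \frac{-51 - 92}{\frac{77}{75} - \left(-3 - 9 + 2 \cdot 81\right)} = - \frac{143}{\frac{77}{75} - \left(-3 - 9 + 162\right)} = - \frac{143}{\frac{77}{75} - 150} = - \frac{143}{- \frac{11173}{75}} = \left(-143\right) \left(- \frac{75}{11173}\right) = \frac{10725}{11173}$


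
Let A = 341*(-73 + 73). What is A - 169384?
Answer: -169384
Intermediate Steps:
A = 0 (A = 341*0 = 0)
A - 169384 = 0 - 169384 = -169384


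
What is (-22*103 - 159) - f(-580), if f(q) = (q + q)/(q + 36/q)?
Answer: -204132525/84109 ≈ -2427.0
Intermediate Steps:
f(q) = 2*q/(q + 36/q) (f(q) = (2*q)/(q + 36/q) = 2*q/(q + 36/q))
(-22*103 - 159) - f(-580) = (-22*103 - 159) - 2*(-580)²/(36 + (-580)²) = (-2266 - 159) - 2*336400/(36 + 336400) = -2425 - 2*336400/336436 = -2425 - 1*168200/84109 = -2425 - 168200/84109 = -204132525/84109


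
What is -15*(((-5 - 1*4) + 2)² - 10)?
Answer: -585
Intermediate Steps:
-15*(((-5 - 1*4) + 2)² - 10) = -15*(((-5 - 4) + 2)² - 10) = -15*((-9 + 2)² - 10) = -15*((-7)² - 10) = -15*(49 - 10) = -15*39 = -585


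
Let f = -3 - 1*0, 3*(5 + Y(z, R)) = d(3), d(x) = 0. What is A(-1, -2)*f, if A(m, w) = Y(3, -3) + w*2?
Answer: 27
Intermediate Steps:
Y(z, R) = -5 (Y(z, R) = -5 + (⅓)*0 = -5 + 0 = -5)
A(m, w) = -5 + 2*w (A(m, w) = -5 + w*2 = -5 + 2*w)
f = -3 (f = -3 + 0 = -3)
A(-1, -2)*f = (-5 + 2*(-2))*(-3) = (-5 - 4)*(-3) = -9*(-3) = 27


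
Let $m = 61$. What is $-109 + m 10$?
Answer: $501$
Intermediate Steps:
$-109 + m 10 = -109 + 61 \cdot 10 = -109 + 610 = 501$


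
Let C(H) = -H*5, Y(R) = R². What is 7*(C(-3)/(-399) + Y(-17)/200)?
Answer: 37437/3800 ≈ 9.8518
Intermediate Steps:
C(H) = -5*H
7*(C(-3)/(-399) + Y(-17)/200) = 7*(-5*(-3)/(-399) + (-17)²/200) = 7*(15*(-1/399) + 289*(1/200)) = 7*(-5/133 + 289/200) = 7*(37437/26600) = 37437/3800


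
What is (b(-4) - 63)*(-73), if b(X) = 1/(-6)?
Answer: 27667/6 ≈ 4611.2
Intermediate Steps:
b(X) = -⅙
(b(-4) - 63)*(-73) = (-⅙ - 63)*(-73) = -379/6*(-73) = 27667/6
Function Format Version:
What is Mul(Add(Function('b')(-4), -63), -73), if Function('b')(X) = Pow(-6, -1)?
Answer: Rational(27667, 6) ≈ 4611.2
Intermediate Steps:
Function('b')(X) = Rational(-1, 6)
Mul(Add(Function('b')(-4), -63), -73) = Mul(Add(Rational(-1, 6), -63), -73) = Mul(Rational(-379, 6), -73) = Rational(27667, 6)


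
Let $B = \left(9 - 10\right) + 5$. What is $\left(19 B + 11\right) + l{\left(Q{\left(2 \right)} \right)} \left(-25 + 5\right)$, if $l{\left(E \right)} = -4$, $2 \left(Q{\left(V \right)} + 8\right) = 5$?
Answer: $167$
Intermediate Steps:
$Q{\left(V \right)} = - \frac{11}{2}$ ($Q{\left(V \right)} = -8 + \frac{1}{2} \cdot 5 = -8 + \frac{5}{2} = - \frac{11}{2}$)
$B = 4$ ($B = -1 + 5 = 4$)
$\left(19 B + 11\right) + l{\left(Q{\left(2 \right)} \right)} \left(-25 + 5\right) = \left(19 \cdot 4 + 11\right) - 4 \left(-25 + 5\right) = \left(76 + 11\right) - -80 = 87 + 80 = 167$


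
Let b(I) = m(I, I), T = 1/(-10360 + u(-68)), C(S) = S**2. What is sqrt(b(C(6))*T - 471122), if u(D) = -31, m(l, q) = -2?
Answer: 10*I*sqrt(508683996217)/10391 ≈ 686.38*I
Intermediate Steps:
T = -1/10391 (T = 1/(-10360 - 31) = 1/(-10391) = -1/10391 ≈ -9.6237e-5)
b(I) = -2
sqrt(b(C(6))*T - 471122) = sqrt(-2*(-1/10391) - 471122) = sqrt(2/10391 - 471122) = sqrt(-4895428700/10391) = 10*I*sqrt(508683996217)/10391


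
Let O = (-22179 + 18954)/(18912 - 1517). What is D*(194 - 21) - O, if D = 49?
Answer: 29492128/3479 ≈ 8477.2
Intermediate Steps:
O = -645/3479 (O = -3225/17395 = -3225*1/17395 = -645/3479 ≈ -0.18540)
D*(194 - 21) - O = 49*(194 - 21) - 1*(-645/3479) = 49*173 + 645/3479 = 8477 + 645/3479 = 29492128/3479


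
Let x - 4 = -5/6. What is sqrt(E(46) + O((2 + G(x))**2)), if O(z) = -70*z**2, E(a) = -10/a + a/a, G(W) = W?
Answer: I*sqrt(34197446086)/828 ≈ 223.34*I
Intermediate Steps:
x = 19/6 (x = 4 - 5/6 = 19/6 ≈ 3.1667)
E(a) = 1 - 10/a (E(a) = -10/a + 1 = 1 - 10/a)
sqrt(E(46) + O((2 + G(x))**2)) = sqrt((-10 + 46)/46 - 70*(2 + 19/6)**4) = sqrt((1/46)*36 - 70*((31/6)**2)**2) = sqrt(18/23 - 70*(961/36)**2) = sqrt(18/23 - 70*923521/1296) = sqrt(18/23 - 32323235/648) = sqrt(-743422741/14904) = I*sqrt(34197446086)/828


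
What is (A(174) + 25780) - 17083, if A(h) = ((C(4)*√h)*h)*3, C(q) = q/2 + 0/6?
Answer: 8697 + 1044*√174 ≈ 22468.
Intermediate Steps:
C(q) = q/2 (C(q) = q*(½) + 0*(⅙) = q/2 + 0 = q/2)
A(h) = 6*h^(3/2) (A(h) = ((((½)*4)*√h)*h)*3 = ((2*√h)*h)*3 = (2*h^(3/2))*3 = 6*h^(3/2))
(A(174) + 25780) - 17083 = (6*174^(3/2) + 25780) - 17083 = (6*(174*√174) + 25780) - 17083 = (1044*√174 + 25780) - 17083 = (25780 + 1044*√174) - 17083 = 8697 + 1044*√174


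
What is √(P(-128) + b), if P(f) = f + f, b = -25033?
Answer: 11*I*√209 ≈ 159.03*I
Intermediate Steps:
P(f) = 2*f
√(P(-128) + b) = √(2*(-128) - 25033) = √(-256 - 25033) = √(-25289) = 11*I*√209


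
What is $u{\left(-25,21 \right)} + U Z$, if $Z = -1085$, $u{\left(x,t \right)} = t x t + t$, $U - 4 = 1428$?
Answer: $-1564724$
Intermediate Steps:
$U = 1432$ ($U = 4 + 1428 = 1432$)
$u{\left(x,t \right)} = t + x t^{2}$ ($u{\left(x,t \right)} = x t^{2} + t = t + x t^{2}$)
$u{\left(-25,21 \right)} + U Z = 21 \left(1 + 21 \left(-25\right)\right) + 1432 \left(-1085\right) = 21 \left(1 - 525\right) - 1553720 = 21 \left(-524\right) - 1553720 = -11004 - 1553720 = -1564724$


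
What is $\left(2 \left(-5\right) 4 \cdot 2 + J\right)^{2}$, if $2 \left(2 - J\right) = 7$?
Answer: $\frac{26569}{4} \approx 6642.3$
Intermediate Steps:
$J = - \frac{3}{2}$ ($J = 2 - \frac{7}{2} = - \frac{3}{2} \approx -1.5$)
$\left(2 \left(-5\right) 4 \cdot 2 + J\right)^{2} = \left(2 \left(-5\right) 4 \cdot 2 - \frac{3}{2}\right)^{2} = \left(\left(-10\right) 4 \cdot 2 - \frac{3}{2}\right)^{2} = \left(\left(-40\right) 2 - \frac{3}{2}\right)^{2} = \left(-80 - \frac{3}{2}\right)^{2} = \left(- \frac{163}{2}\right)^{2} = \frac{26569}{4}$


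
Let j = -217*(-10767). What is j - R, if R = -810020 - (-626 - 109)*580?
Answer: 2720159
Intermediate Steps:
j = 2336439
R = -383720 (R = -810020 - (-735)*580 = -810020 - 1*(-426300) = -810020 + 426300 = -383720)
j - R = 2336439 - 1*(-383720) = 2336439 + 383720 = 2720159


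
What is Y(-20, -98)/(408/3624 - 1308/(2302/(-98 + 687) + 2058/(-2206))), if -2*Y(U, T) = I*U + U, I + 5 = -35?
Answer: 113835842250/128281568411 ≈ 0.88739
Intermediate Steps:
I = -40 (I = -5 - 35 = -40)
Y(U, T) = 39*U/2 (Y(U, T) = -(-40*U + U)/2 = -(-39)*U/2 = 39*U/2)
Y(-20, -98)/(408/3624 - 1308/(2302/(-98 + 687) + 2058/(-2206))) = ((39/2)*(-20))/(408/3624 - 1308/(2302/(-98 + 687) + 2058/(-2206))) = -390/(408*(1/3624) - 1308/(2302/589 + 2058*(-1/2206))) = -390/(17/151 - 1308/(2302*(1/589) - 1029/1103)) = -390/(17/151 - 1308/(2302/589 - 1029/1103)) = -390/(17/151 - 1308/1933025/649667) = -390/(17/151 - 1308*649667/1933025) = -390/(17/151 - 849764436/1933025) = -390/(-128281568411/291886775) = -390*(-291886775/128281568411) = 113835842250/128281568411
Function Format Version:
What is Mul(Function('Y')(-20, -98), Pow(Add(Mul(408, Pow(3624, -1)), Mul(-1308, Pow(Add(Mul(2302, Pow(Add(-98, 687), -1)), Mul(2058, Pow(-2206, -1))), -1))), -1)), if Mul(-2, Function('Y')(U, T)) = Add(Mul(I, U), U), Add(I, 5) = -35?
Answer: Rational(113835842250, 128281568411) ≈ 0.88739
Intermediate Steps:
I = -40 (I = Add(-5, -35) = -40)
Function('Y')(U, T) = Mul(Rational(39, 2), U) (Function('Y')(U, T) = Mul(Rational(-1, 2), Add(Mul(-40, U), U)) = Mul(Rational(-1, 2), Mul(-39, U)) = Mul(Rational(39, 2), U))
Mul(Function('Y')(-20, -98), Pow(Add(Mul(408, Pow(3624, -1)), Mul(-1308, Pow(Add(Mul(2302, Pow(Add(-98, 687), -1)), Mul(2058, Pow(-2206, -1))), -1))), -1)) = Mul(Mul(Rational(39, 2), -20), Pow(Add(Mul(408, Pow(3624, -1)), Mul(-1308, Pow(Add(Mul(2302, Pow(Add(-98, 687), -1)), Mul(2058, Pow(-2206, -1))), -1))), -1)) = Mul(-390, Pow(Add(Mul(408, Rational(1, 3624)), Mul(-1308, Pow(Add(Mul(2302, Pow(589, -1)), Mul(2058, Rational(-1, 2206))), -1))), -1)) = Mul(-390, Pow(Add(Rational(17, 151), Mul(-1308, Pow(Add(Mul(2302, Rational(1, 589)), Rational(-1029, 1103)), -1))), -1)) = Mul(-390, Pow(Add(Rational(17, 151), Mul(-1308, Pow(Add(Rational(2302, 589), Rational(-1029, 1103)), -1))), -1)) = Mul(-390, Pow(Add(Rational(17, 151), Mul(-1308, Pow(Rational(1933025, 649667), -1))), -1)) = Mul(-390, Pow(Add(Rational(17, 151), Mul(-1308, Rational(649667, 1933025))), -1)) = Mul(-390, Pow(Add(Rational(17, 151), Rational(-849764436, 1933025)), -1)) = Mul(-390, Pow(Rational(-128281568411, 291886775), -1)) = Mul(-390, Rational(-291886775, 128281568411)) = Rational(113835842250, 128281568411)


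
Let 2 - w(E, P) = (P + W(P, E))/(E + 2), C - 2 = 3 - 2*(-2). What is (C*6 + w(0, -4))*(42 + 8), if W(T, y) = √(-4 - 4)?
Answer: 2900 - 50*I*√2 ≈ 2900.0 - 70.711*I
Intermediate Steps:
W(T, y) = 2*I*√2 (W(T, y) = √(-8) = 2*I*√2)
C = 9 (C = 2 + (3 - 2*(-2)) = 2 + (3 + 4) = 2 + 7 = 9)
w(E, P) = 2 - (P + 2*I*√2)/(2 + E) (w(E, P) = 2 - (P + 2*I*√2)/(E + 2) = 2 - (P + 2*I*√2)/(2 + E))
(C*6 + w(0, -4))*(42 + 8) = (9*6 + (4 - 1*(-4) + 2*0 - 2*I*√2)/(2 + 0))*(42 + 8) = (54 + (4 + 4 + 0 - 2*I*√2)/2)*50 = (54 + (8 - 2*I*√2)/2)*50 = (54 + (4 - I*√2))*50 = (58 - I*√2)*50 = 2900 - 50*I*√2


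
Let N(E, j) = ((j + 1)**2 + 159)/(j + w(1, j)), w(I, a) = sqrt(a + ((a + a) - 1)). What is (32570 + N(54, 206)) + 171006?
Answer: 8522204392/41819 - 43008*sqrt(617)/41819 ≈ 2.0376e+5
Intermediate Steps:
w(I, a) = sqrt(-1 + 3*a) (w(I, a) = sqrt(a + (2*a - 1)) = sqrt(a + (-1 + 2*a)) = sqrt(-1 + 3*a))
N(E, j) = (159 + (1 + j)**2)/(j + sqrt(-1 + 3*j)) (N(E, j) = ((j + 1)**2 + 159)/(j + sqrt(-1 + 3*j)) = ((1 + j)**2 + 159)/(j + sqrt(-1 + 3*j)) = (159 + (1 + j)**2)/(j + sqrt(-1 + 3*j)))
(32570 + N(54, 206)) + 171006 = (32570 + (159 + (1 + 206)**2)/(206 + sqrt(-1 + 3*206))) + 171006 = (32570 + (159 + 207**2)/(206 + sqrt(-1 + 618))) + 171006 = (32570 + (159 + 42849)/(206 + sqrt(617))) + 171006 = (32570 + 43008/(206 + sqrt(617))) + 171006 = 203576 + 43008/(206 + sqrt(617))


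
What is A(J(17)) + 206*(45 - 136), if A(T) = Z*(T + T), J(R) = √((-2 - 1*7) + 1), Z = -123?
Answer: -18746 - 492*I*√2 ≈ -18746.0 - 695.79*I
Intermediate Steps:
J(R) = 2*I*√2 (J(R) = √((-2 - 7) + 1) = √(-9 + 1) = √(-8) = 2*I*√2)
A(T) = -246*T (A(T) = -123*(T + T) = -246*T)
A(J(17)) + 206*(45 - 136) = -492*I*√2 + 206*(45 - 136) = -492*I*√2 + 206*(-91) = -492*I*√2 - 18746 = -18746 - 492*I*√2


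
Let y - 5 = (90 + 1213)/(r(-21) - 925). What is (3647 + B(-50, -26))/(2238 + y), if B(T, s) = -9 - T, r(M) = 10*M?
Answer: 2092940/1272251 ≈ 1.6451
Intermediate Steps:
y = 4372/1135 (y = 5 + (90 + 1213)/(10*(-21) - 925) = 5 + 1303/(-210 - 925) = 5 + 1303/(-1135) = 5 + 1303*(-1/1135) = 5 - 1303/1135 = 4372/1135 ≈ 3.8520)
(3647 + B(-50, -26))/(2238 + y) = (3647 + (-9 - 1*(-50)))/(2238 + 4372/1135) = (3647 + (-9 + 50))/(2544502/1135) = (3647 + 41)*(1135/2544502) = 3688*(1135/2544502) = 2092940/1272251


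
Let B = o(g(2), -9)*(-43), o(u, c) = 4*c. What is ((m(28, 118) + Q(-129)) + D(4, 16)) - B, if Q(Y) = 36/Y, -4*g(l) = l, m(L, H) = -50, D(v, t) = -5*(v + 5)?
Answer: -70661/43 ≈ -1643.3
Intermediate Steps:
D(v, t) = -25 - 5*v (D(v, t) = -5*(5 + v) = -25 - 5*v)
g(l) = -l/4
B = 1548 (B = (4*(-9))*(-43) = -36*(-43) = 1548)
((m(28, 118) + Q(-129)) + D(4, 16)) - B = ((-50 + 36/(-129)) + (-25 - 5*4)) - 1*1548 = ((-50 + 36*(-1/129)) + (-25 - 20)) - 1548 = ((-50 - 12/43) - 45) - 1548 = (-2162/43 - 45) - 1548 = -4097/43 - 1548 = -70661/43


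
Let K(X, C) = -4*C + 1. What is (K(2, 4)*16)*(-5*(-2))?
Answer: -2400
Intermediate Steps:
K(X, C) = 1 - 4*C
(K(2, 4)*16)*(-5*(-2)) = ((1 - 4*4)*16)*(-5*(-2)) = ((1 - 16)*16)*10 = -15*16*10 = -240*10 = -2400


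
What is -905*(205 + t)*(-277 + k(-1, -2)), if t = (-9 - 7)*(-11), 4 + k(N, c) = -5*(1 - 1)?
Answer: 96890205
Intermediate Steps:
k(N, c) = -4 (k(N, c) = -4 - 5*(1 - 1) = -4 - 5*0 = -4 + 0 = -4)
t = 176 (t = -16*(-11) = 176)
-905*(205 + t)*(-277 + k(-1, -2)) = -905*(205 + 176)*(-277 - 4) = -344805*(-281) = -905*(-107061) = 96890205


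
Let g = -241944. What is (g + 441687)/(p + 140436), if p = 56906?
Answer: 199743/197342 ≈ 1.0122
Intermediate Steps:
(g + 441687)/(p + 140436) = (-241944 + 441687)/(56906 + 140436) = 199743/197342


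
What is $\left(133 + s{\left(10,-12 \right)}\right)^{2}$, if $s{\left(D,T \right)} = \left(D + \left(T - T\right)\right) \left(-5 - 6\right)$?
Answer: $529$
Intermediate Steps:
$s{\left(D,T \right)} = - 11 D$ ($s{\left(D,T \right)} = \left(D + 0\right) \left(-11\right) = D \left(-11\right) = - 11 D$)
$\left(133 + s{\left(10,-12 \right)}\right)^{2} = \left(133 - 110\right)^{2} = 23^{2} = 529$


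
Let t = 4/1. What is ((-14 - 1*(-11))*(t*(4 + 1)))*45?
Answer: -2700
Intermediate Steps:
t = 4 (t = 4*1 = 4)
((-14 - 1*(-11))*(t*(4 + 1)))*45 = ((-14 - 1*(-11))*(4*(4 + 1)))*45 = ((-14 + 11)*(4*5))*45 = -3*20*45 = -60*45 = -2700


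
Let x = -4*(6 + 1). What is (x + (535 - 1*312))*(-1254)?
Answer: -244530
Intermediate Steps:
x = -28 (x = -4*7 = -28)
(x + (535 - 1*312))*(-1254) = (-28 + (535 - 1*312))*(-1254) = (-28 + (535 - 312))*(-1254) = (-28 + 223)*(-1254) = 195*(-1254) = -244530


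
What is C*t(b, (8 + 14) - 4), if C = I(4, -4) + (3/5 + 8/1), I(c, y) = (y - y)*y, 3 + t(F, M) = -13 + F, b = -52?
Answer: -2924/5 ≈ -584.80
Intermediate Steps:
t(F, M) = -16 + F (t(F, M) = -3 + (-13 + F) = -16 + F)
I(c, y) = 0 (I(c, y) = 0*y = 0)
C = 43/5 (C = 0 + (3/5 + 8/1) = 0 + (3*(⅕) + 8*1) = 0 + (⅗ + 8) = 0 + 43/5 = 43/5 ≈ 8.6000)
C*t(b, (8 + 14) - 4) = 43*(-16 - 52)/5 = (43/5)*(-68) = -2924/5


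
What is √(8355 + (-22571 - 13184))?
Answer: 10*I*√274 ≈ 165.53*I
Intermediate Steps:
√(8355 + (-22571 - 13184)) = √(8355 - 35755) = √(-27400) = 10*I*√274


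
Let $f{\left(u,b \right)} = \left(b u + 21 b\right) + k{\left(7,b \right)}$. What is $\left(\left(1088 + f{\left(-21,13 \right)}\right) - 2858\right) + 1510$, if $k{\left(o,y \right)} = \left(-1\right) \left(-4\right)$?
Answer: $-256$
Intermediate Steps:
$k{\left(o,y \right)} = 4$
$f{\left(u,b \right)} = 4 + 21 b + b u$ ($f{\left(u,b \right)} = \left(b u + 21 b\right) + 4 = \left(21 b + b u\right) + 4 = 4 + 21 b + b u$)
$\left(\left(1088 + f{\left(-21,13 \right)}\right) - 2858\right) + 1510 = \left(\left(1088 + \left(4 + 21 \cdot 13 + 13 \left(-21\right)\right)\right) - 2858\right) + 1510 = \left(\left(1088 + \left(4 + 273 - 273\right)\right) - 2858\right) + 1510 = \left(\left(1088 + 4\right) - 2858\right) + 1510 = \left(1092 - 2858\right) + 1510 = -1766 + 1510 = -256$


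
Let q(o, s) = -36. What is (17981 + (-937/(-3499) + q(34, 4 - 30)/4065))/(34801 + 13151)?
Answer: 7104312991/18945615420 ≈ 0.37498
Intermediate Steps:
(17981 + (-937/(-3499) + q(34, 4 - 30)/4065))/(34801 + 13151) = (17981 + (-937/(-3499) - 36/4065))/(34801 + 13151) = (17981 + (-937*(-1/3499) - 36*1/4065))/47952 = (17981 + (937/3499 - 12/1355))*(1/47952) = (17981 + 1227647/4741145)*(1/47952) = (85251755892/4741145)*(1/47952) = 7104312991/18945615420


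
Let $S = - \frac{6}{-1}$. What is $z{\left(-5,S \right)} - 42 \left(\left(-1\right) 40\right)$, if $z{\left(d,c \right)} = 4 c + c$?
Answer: $1710$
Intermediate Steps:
$S = 6$ ($S = \left(-6\right) \left(-1\right) = 6$)
$z{\left(d,c \right)} = 5 c$
$z{\left(-5,S \right)} - 42 \left(\left(-1\right) 40\right) = 5 \cdot 6 - 42 \left(\left(-1\right) 40\right) = 30 - -1680 = 30 + 1680 = 1710$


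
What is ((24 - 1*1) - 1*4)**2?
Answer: 361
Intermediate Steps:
((24 - 1*1) - 1*4)**2 = ((24 - 1) - 4)**2 = (23 - 4)**2 = 19**2 = 361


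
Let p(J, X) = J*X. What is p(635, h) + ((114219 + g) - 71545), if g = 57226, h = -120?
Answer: 23700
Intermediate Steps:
p(635, h) + ((114219 + g) - 71545) = 635*(-120) + ((114219 + 57226) - 71545) = -76200 + (171445 - 71545) = -76200 + 99900 = 23700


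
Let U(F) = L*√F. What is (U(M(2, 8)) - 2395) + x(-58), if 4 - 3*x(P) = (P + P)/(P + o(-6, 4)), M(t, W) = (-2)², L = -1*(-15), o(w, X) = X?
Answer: -191515/81 ≈ -2364.4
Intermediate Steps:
L = 15
M(t, W) = 4
x(P) = 4/3 - 2*P/(3*(4 + P)) (x(P) = 4/3 - (P + P)/(3*(P + 4)) = 4/3 - 2*P/(3*(4 + P)))
U(F) = 15*√F
(U(M(2, 8)) - 2395) + x(-58) = (15*√4 - 2395) + 2*(8 - 58)/(3*(4 - 58)) = (15*2 - 2395) + (⅔)*(-50)/(-54) = (30 - 2395) + (⅔)*(-1/54)*(-50) = -2365 + 50/81 = -191515/81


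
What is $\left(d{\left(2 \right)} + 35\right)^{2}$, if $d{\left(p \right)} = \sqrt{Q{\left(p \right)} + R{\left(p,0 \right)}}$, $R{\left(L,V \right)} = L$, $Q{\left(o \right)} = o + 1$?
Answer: $\left(35 + \sqrt{5}\right)^{2} \approx 1386.5$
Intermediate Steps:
$Q{\left(o \right)} = 1 + o$
$d{\left(p \right)} = \sqrt{1 + 2 p}$ ($d{\left(p \right)} = \sqrt{\left(1 + p\right) + p} = \sqrt{1 + 2 p}$)
$\left(d{\left(2 \right)} + 35\right)^{2} = \left(\sqrt{1 + 2 \cdot 2} + 35\right)^{2} = \left(\sqrt{1 + 4} + 35\right)^{2} = \left(\sqrt{5} + 35\right)^{2} = \left(35 + \sqrt{5}\right)^{2}$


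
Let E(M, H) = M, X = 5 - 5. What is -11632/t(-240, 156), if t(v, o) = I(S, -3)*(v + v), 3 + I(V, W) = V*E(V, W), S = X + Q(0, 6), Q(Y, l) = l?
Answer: 727/990 ≈ 0.73434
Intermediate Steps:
X = 0
S = 6 (S = 0 + 6 = 6)
I(V, W) = -3 + V² (I(V, W) = -3 + V*V = -3 + V²)
t(v, o) = 66*v (t(v, o) = (-3 + 6²)*(v + v) = (-3 + 36)*(2*v) = 33*(2*v) = 66*v)
-11632/t(-240, 156) = -11632/(66*(-240)) = -11632/(-15840) = -11632*(-1/15840) = 727/990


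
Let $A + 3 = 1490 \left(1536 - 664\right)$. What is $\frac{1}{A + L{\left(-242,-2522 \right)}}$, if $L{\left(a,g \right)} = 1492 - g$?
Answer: $\frac{1}{1303291} \approx 7.6729 \cdot 10^{-7}$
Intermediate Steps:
$A = 1299277$ ($A = -3 + 1490 \left(1536 - 664\right) = -3 + 1490 \cdot 872 = -3 + 1299280 = 1299277$)
$\frac{1}{A + L{\left(-242,-2522 \right)}} = \frac{1}{1299277 + \left(1492 - -2522\right)} = \frac{1}{1299277 + \left(1492 + 2522\right)} = \frac{1}{1299277 + 4014} = \frac{1}{1303291}$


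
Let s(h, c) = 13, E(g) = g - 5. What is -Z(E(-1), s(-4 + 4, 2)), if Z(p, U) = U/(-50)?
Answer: 13/50 ≈ 0.26000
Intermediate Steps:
E(g) = -5 + g
Z(p, U) = -U/50 (Z(p, U) = U*(-1/50) = -U/50)
-Z(E(-1), s(-4 + 4, 2)) = -(-1)*13/50 = -1*(-13/50) = 13/50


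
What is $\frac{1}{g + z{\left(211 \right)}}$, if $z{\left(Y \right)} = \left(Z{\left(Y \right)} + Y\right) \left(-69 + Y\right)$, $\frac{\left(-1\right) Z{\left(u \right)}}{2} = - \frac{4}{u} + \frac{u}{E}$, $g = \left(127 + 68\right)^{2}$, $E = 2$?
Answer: $\frac{211}{8024411} \approx 2.6295 \cdot 10^{-5}$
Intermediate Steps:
$g = 38025$ ($g = 195^{2} = 38025$)
$Z{\left(u \right)} = - u + \frac{8}{u}$ ($Z{\left(u \right)} = - 2 \left(- \frac{4}{u} + \frac{u}{2}\right) = - 2 \left(\frac{u}{2} - \frac{4}{u}\right) = - u + \frac{8}{u}$)
$z{\left(Y \right)} = \frac{8 \left(-69 + Y\right)}{Y}$ ($z{\left(Y \right)} = \left(\left(- Y + \frac{8}{Y}\right) + Y\right) \left(-69 + Y\right) = \frac{8}{Y} \left(-69 + Y\right) = \frac{8 \left(-69 + Y\right)}{Y}$)
$\frac{1}{g + z{\left(211 \right)}} = \frac{1}{38025 + \left(8 - \frac{552}{211}\right)} = \frac{1}{38025 + \frac{1136}{211}} = \frac{1}{\frac{8024411}{211}} = \frac{211}{8024411}$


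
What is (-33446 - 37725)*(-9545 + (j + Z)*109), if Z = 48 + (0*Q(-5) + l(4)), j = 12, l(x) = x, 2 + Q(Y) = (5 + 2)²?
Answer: 182838299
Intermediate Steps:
Q(Y) = 47 (Q(Y) = -2 + (5 + 2)² = -2 + 7² = -2 + 49 = 47)
Z = 52 (Z = 48 + (0*47 + 4) = 48 + (0 + 4) = 48 + 4 = 52)
(-33446 - 37725)*(-9545 + (j + Z)*109) = (-33446 - 37725)*(-9545 + (12 + 52)*109) = -71171*(-9545 + 64*109) = -71171*(-9545 + 6976) = -71171*(-2569) = 182838299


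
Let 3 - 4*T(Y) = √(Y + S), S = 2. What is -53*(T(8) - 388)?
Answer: 82097/4 + 53*√10/4 ≈ 20566.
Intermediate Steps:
T(Y) = ¾ - √(2 + Y)/4 (T(Y) = ¾ - √(Y + 2)/4 = ¾ - √(2 + Y)/4)
-53*(T(8) - 388) = -53*((¾ - √(2 + 8)/4) - 388) = -53*((¾ - √10/4) - 388) = -53*(-1549/4 - √10/4) = 82097/4 + 53*√10/4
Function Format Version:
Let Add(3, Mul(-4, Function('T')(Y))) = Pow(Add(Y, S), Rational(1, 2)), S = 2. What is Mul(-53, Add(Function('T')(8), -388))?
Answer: Add(Rational(82097, 4), Mul(Rational(53, 4), Pow(10, Rational(1, 2)))) ≈ 20566.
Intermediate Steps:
Function('T')(Y) = Add(Rational(3, 4), Mul(Rational(-1, 4), Pow(Add(2, Y), Rational(1, 2)))) (Function('T')(Y) = Add(Rational(3, 4), Mul(Rational(-1, 4), Pow(Add(Y, 2), Rational(1, 2)))) = Add(Rational(3, 4), Mul(Rational(-1, 4), Pow(Add(2, Y), Rational(1, 2)))))
Mul(-53, Add(Function('T')(8), -388)) = Mul(-53, Add(Add(Rational(3, 4), Mul(Rational(-1, 4), Pow(Add(2, 8), Rational(1, 2)))), -388)) = Mul(-53, Add(Add(Rational(3, 4), Mul(Rational(-1, 4), Pow(10, Rational(1, 2)))), -388)) = Mul(-53, Add(Rational(-1549, 4), Mul(Rational(-1, 4), Pow(10, Rational(1, 2))))) = Add(Rational(82097, 4), Mul(Rational(53, 4), Pow(10, Rational(1, 2))))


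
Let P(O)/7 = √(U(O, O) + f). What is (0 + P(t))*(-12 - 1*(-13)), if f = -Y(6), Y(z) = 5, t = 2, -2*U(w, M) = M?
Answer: 7*I*√6 ≈ 17.146*I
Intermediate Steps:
U(w, M) = -M/2
f = -5 (f = -1*5 = -5)
P(O) = 7*√(-5 - O/2) (P(O) = 7*√(-O/2 - 5) = 7*√(-5 - O/2))
(0 + P(t))*(-12 - 1*(-13)) = (0 + 7*√(-20 - 2*2)/2)*(-12 - 1*(-13)) = (0 + 7*√(-20 - 4)/2)*(-12 + 13) = (0 + 7*√(-24)/2)*1 = (0 + 7*(2*I*√6)/2)*1 = (0 + 7*I*√6)*1 = (7*I*√6)*1 = 7*I*√6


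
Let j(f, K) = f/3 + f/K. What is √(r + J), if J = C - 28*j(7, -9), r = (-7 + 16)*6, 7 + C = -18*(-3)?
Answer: √517/3 ≈ 7.5792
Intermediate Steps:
j(f, K) = f/3 + f/K (j(f, K) = f*(⅓) + f/K = f/3 + f/K)
C = 47 (C = -7 - 18*(-3) = -7 + 54 = 47)
r = 54 (r = 9*6 = 54)
J = 31/9 (J = 47 - 28*((⅓)*7 + 7/(-9)) = 47 - 28*(7/3 + 7*(-⅑)) = 47 - 28*(7/3 - 7/9) = 47 - 28*14/9 = 47 - 392/9 = 31/9 ≈ 3.4444)
√(r + J) = √(54 + 31/9) = √(517/9) = √517/3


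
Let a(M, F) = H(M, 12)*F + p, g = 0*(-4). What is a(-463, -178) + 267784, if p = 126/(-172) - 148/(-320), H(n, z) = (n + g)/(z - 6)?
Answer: 2905280173/10320 ≈ 2.8152e+5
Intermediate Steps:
g = 0
H(n, z) = n/(-6 + z) (H(n, z) = (n + 0)/(z - 6) = n/(-6 + z))
p = -929/3440 (p = 126*(-1/172) - 148*(-1/320) = -63/86 + 37/80 = -929/3440 ≈ -0.27006)
a(M, F) = -929/3440 + F*M/6 (a(M, F) = (M/(-6 + 12))*F - 929/3440 = (M/6)*F - 929/3440 = F*M/6 - 929/3440 = -929/3440 + F*M/6)
a(-463, -178) + 267784 = (-929/3440 + (⅙)*(-178)*(-463)) + 267784 = (-929/3440 + 41207/3) + 267784 = 141749293/10320 + 267784 = 2905280173/10320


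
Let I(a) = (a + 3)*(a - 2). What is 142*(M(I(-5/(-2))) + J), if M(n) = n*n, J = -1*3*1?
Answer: 5183/8 ≈ 647.88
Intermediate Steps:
I(a) = (-2 + a)*(3 + a) (I(a) = (3 + a)*(-2 + a) = (-2 + a)*(3 + a))
J = -3 (J = -3*1 = -3)
M(n) = n**2
142*(M(I(-5/(-2))) + J) = 142*((-6 - 5/(-2) + (-5/(-2))**2)**2 - 3) = 142*((-6 - 5*(-1/2) + (-5*(-1/2))**2)**2 - 3) = 142*((-6 + 5/2 + (5/2)**2)**2 - 3) = 142*((-6 + 5/2 + 25/4)**2 - 3) = 142*((11/4)**2 - 3) = 142*(121/16 - 3) = 142*(73/16) = 5183/8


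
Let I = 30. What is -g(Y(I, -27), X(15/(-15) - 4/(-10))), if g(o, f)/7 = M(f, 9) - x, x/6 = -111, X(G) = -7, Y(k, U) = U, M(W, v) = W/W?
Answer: -4669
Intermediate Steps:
M(W, v) = 1
x = -666 (x = 6*(-111) = -666)
g(o, f) = 4669 (g(o, f) = 7*(1 - 1*(-666)) = 7*(1 + 666) = 7*667 = 4669)
-g(Y(I, -27), X(15/(-15) - 4/(-10))) = -1*4669 = -4669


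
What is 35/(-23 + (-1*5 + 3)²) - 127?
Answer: -2448/19 ≈ -128.84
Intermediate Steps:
35/(-23 + (-1*5 + 3)²) - 127 = 35/(-23 + (-5 + 3)²) - 127 = 35/(-23 + (-2)²) - 127 = 35/(-23 + 4) - 127 = 35/(-19) - 127 = 35*(-1/19) - 127 = -35/19 - 127 = -2448/19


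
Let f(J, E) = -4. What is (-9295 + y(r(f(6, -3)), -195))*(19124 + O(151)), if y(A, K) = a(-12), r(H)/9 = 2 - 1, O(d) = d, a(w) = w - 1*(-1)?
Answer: -179373150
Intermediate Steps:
a(w) = 1 + w (a(w) = w + 1 = 1 + w)
r(H) = 9 (r(H) = 9*(2 - 1) = 9*1 = 9)
y(A, K) = -11 (y(A, K) = 1 - 12 = -11)
(-9295 + y(r(f(6, -3)), -195))*(19124 + O(151)) = (-9295 - 11)*(19124 + 151) = -9306*19275 = -179373150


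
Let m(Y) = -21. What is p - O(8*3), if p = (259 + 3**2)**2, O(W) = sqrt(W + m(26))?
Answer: 71824 - sqrt(3) ≈ 71822.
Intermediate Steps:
O(W) = sqrt(-21 + W) (O(W) = sqrt(W - 21) = sqrt(-21 + W))
p = 71824 (p = (259 + 9)**2 = 268**2 = 71824)
p - O(8*3) = 71824 - sqrt(-21 + 8*3) = 71824 - sqrt(-21 + 24) = 71824 - sqrt(3)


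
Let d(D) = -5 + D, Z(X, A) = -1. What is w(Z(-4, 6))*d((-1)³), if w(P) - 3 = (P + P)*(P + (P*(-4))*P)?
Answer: -78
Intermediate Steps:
w(P) = 3 + 2*P*(P - 4*P²) (w(P) = 3 + (P + P)*(P + (P*(-4))*P) = 3 + (2*P)*(P + (-4*P)*P) = 3 + (2*P)*(P - 4*P²) = 3 + 2*P*(P - 4*P²))
w(Z(-4, 6))*d((-1)³) = (3 - 8*(-1)³ + 2*(-1)²)*(-5 + (-1)³) = (3 - 8*(-1) + 2*1)*(-5 - 1) = (3 + 8 + 2)*(-6) = 13*(-6) = -78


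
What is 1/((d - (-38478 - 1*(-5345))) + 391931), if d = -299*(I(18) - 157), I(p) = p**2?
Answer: 1/375131 ≈ 2.6657e-6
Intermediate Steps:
d = -49933 (d = -299*(18**2 - 157) = -299*(324 - 157) = -299*167 = -49933)
1/((d - (-38478 - 1*(-5345))) + 391931) = 1/((-49933 - (-38478 - 1*(-5345))) + 391931) = 1/((-49933 - (-38478 + 5345)) + 391931) = 1/((-49933 - 1*(-33133)) + 391931) = 1/((-49933 + 33133) + 391931) = 1/(-16800 + 391931) = 1/375131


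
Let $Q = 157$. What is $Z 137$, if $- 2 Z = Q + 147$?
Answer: $-20824$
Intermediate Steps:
$Z = -152$ ($Z = - \frac{157 + 147}{2} = \left(- \frac{1}{2}\right) 304 = -152$)
$Z 137 = \left(-152\right) 137 = -20824$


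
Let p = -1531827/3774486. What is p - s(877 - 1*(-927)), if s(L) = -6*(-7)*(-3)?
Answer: 158017803/1258162 ≈ 125.59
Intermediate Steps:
p = -510609/1258162 (p = -1531827*1/3774486 = -510609/1258162 ≈ -0.40584)
s(L) = -126 (s(L) = 42*(-3) = -126)
p - s(877 - 1*(-927)) = -510609/1258162 - 1*(-126) = -510609/1258162 + 126 = 158017803/1258162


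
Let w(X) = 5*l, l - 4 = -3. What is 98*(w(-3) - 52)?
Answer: -4606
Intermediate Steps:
l = 1 (l = 4 - 3 = 1)
w(X) = 5 (w(X) = 5*1 = 5)
98*(w(-3) - 52) = 98*(5 - 52) = 98*(-47) = -4606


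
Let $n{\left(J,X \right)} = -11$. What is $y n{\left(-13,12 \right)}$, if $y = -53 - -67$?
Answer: $-154$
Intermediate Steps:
$y = 14$ ($y = -53 + 67 = 14$)
$y n{\left(-13,12 \right)} = 14 \left(-11\right) = -154$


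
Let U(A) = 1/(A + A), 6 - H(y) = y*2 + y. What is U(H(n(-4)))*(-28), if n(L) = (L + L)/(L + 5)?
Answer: -7/15 ≈ -0.46667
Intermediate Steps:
n(L) = 2*L/(5 + L) (n(L) = (2*L)/(5 + L) = 2*L/(5 + L))
H(y) = 6 - 3*y (H(y) = 6 - (y*2 + y) = 6 - (2*y + y) = 6 - 3*y)
U(A) = 1/(2*A)
U(H(n(-4)))*(-28) = (1/(2*(6 - 6*(-4)/(5 - 4))))*(-28) = (1/(2*(6 - 6*(-4)/1)))*(-28) = (1/(2*(6 - 6*(-4))))*(-28) = (1/(2*(6 - 3*(-8))))*(-28) = (1/(2*(6 + 24)))*(-28) = ((½)/30)*(-28) = ((½)*(1/30))*(-28) = (1/60)*(-28) = -7/15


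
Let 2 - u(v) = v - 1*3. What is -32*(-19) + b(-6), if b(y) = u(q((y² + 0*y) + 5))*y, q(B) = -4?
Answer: 554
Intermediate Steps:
u(v) = 5 - v (u(v) = 2 - (v - 1*3) = 2 - (v - 3) = 2 - (-3 + v) = 2 + (3 - v) = 5 - v)
b(y) = 9*y (b(y) = (5 - 1*(-4))*y = (5 + 4)*y = 9*y)
-32*(-19) + b(-6) = -32*(-19) + 9*(-6) = 608 - 54 = 554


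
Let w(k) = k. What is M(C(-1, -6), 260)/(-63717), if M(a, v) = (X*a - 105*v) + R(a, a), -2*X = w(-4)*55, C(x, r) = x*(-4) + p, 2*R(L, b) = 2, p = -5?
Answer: 27409/63717 ≈ 0.43017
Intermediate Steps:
R(L, b) = 1 (R(L, b) = (1/2)*2 = 1)
C(x, r) = -5 - 4*x (C(x, r) = x*(-4) - 5 = -4*x - 5 = -5 - 4*x)
X = 110 (X = -(-2)*55 = -1/2*(-220) = 110)
M(a, v) = 1 - 105*v + 110*a (M(a, v) = (110*a - 105*v) + 1 = (-105*v + 110*a) + 1 = 1 - 105*v + 110*a)
M(C(-1, -6), 260)/(-63717) = (1 - 105*260 + 110*(-5 - 4*(-1)))/(-63717) = (1 - 27300 + 110*(-5 + 4))*(-1/63717) = (1 - 27300 + 110*(-1))*(-1/63717) = (1 - 27300 - 110)*(-1/63717) = -27409*(-1/63717) = 27409/63717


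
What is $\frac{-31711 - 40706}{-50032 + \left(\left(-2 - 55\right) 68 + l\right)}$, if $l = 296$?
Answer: $\frac{72417}{53612} \approx 1.3508$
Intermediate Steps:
$\frac{-31711 - 40706}{-50032 + \left(\left(-2 - 55\right) 68 + l\right)} = \frac{-31711 - 40706}{-50032 + \left(\left(-2 - 55\right) 68 + 296\right)} = - \frac{72417}{-50032 + \left(\left(-57\right) 68 + 296\right)} = - \frac{72417}{-50032 + \left(-3876 + 296\right)} = - \frac{72417}{-50032 - 3580} = - \frac{72417}{-53612} = \left(-72417\right) \left(- \frac{1}{53612}\right) = \frac{72417}{53612}$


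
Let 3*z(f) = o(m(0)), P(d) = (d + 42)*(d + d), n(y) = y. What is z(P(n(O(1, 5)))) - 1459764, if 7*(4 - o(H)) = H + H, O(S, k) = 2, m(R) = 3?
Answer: -30655022/21 ≈ -1.4598e+6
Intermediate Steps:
o(H) = 4 - 2*H/7 (o(H) = 4 - (H + H)/7 = 4 - 2*H/7)
P(d) = 2*d*(42 + d) (P(d) = (42 + d)*(2*d) = 2*d*(42 + d))
z(f) = 22/21 (z(f) = (4 - 2/7*3)/3 = (4 - 6/7)/3 = (⅓)*(22/7) = 22/21)
z(P(n(O(1, 5)))) - 1459764 = 22/21 - 1459764 = -30655022/21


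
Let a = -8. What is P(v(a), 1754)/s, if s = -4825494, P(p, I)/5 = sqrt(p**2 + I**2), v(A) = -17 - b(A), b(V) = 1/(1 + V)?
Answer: -85*sqrt(130418)/16889229 ≈ -0.0018175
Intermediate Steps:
v(A) = -17 - 1/(1 + A)
P(p, I) = 5*sqrt(I**2 + p**2) (P(p, I) = 5*sqrt(p**2 + I**2) = 5*sqrt(I**2 + p**2))
P(v(a), 1754)/s = (5*sqrt(1754**2 + ((-18 - 17*(-8))/(1 - 8))**2))/(-4825494) = (5*sqrt(3076516 + ((-18 + 136)/(-7))**2))*(-1/4825494) = (5*sqrt(3076516 + (-1/7*118)**2))*(-1/4825494) = (5*sqrt(3076516 + (-118/7)**2))*(-1/4825494) = (5*sqrt(3076516 + 13924/49))*(-1/4825494) = (5*sqrt(150763208/49))*(-1/4825494) = (5*(34*sqrt(130418)/7))*(-1/4825494) = (170*sqrt(130418)/7)*(-1/4825494) = -85*sqrt(130418)/16889229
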